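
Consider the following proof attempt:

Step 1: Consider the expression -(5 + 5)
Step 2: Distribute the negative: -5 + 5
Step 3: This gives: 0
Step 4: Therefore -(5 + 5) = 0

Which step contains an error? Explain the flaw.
Step 2: Distribute the negative: -5 + 5

Step 2 incorrectly distributes the negative sign. The correct distribution is -(5 + 5) = -5 - 5 = -10. The negative must be applied to both terms, not just the first. The error treats -(5 + 5) as -5 + 5, which equals 0 instead of -10.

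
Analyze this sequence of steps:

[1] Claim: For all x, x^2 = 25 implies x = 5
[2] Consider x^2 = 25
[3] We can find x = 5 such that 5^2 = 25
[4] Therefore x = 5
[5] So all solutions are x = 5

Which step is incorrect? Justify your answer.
Step 4: Therefore x = 5

Step 4 incorrectly concludes that x = 5 is the only solution. The proof shows that x = 5 is A solution (existence), but does not show it is the ONLY solution (uniqueness). In fact, x = -5 is also a solution since (-5)^2 = 25. Finding one solution doesn't prove there are no others.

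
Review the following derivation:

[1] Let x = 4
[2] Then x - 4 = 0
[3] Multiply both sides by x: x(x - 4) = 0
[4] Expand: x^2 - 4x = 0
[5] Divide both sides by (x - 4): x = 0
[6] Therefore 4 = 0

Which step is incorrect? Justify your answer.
Step 5: Divide both sides by (x - 4): x = 0

Step 5 divides both sides by (x - 4). However, since x = 4, we have (x - 4) = 0. Division by zero is undefined, making this step invalid.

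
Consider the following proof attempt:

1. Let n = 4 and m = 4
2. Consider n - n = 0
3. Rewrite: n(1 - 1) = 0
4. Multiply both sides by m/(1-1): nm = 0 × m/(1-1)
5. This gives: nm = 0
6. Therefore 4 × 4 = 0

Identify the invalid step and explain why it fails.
Step 4: Multiply both sides by m/(1-1): nm = 0 × m/(1-1)

Step 4 multiplies both sides by m/(1-1). However, 1-1 = 0, so this is multiplication by m/0, which is undefined. We cannot multiply by an undefined expression.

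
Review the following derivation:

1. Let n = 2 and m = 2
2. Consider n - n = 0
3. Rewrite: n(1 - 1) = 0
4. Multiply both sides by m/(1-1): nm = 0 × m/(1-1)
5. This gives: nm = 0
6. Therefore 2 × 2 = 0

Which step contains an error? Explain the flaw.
Step 4: Multiply both sides by m/(1-1): nm = 0 × m/(1-1)

Step 4 multiplies both sides by m/(1-1). However, 1-1 = 0, so this is multiplication by m/0, which is undefined. We cannot multiply by an undefined expression.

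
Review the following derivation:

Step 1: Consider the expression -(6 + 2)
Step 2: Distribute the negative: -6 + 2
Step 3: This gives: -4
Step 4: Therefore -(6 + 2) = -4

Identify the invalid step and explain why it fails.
Step 2: Distribute the negative: -6 + 2

Step 2 incorrectly distributes the negative sign. The correct distribution is -(6 + 2) = -6 - 2 = -8. The negative must be applied to both terms, not just the first. The error treats -(6 + 2) as -6 + 2, which equals -4 instead of -8.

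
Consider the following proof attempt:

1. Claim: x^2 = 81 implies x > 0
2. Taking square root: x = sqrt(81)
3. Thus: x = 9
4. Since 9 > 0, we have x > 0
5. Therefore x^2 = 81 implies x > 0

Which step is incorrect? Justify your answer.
Step 2: Taking square root: x = sqrt(81)

Step 2 takes the square root and assumes the positive root only. The equation x^2 = 81 actually has two solutions: x = 9 and x = -9. The proof silently assumes x > 0 without justification, then uses this assumption to conclude x > 0, which is circular. The counterexample x = -9 shows the claim is false.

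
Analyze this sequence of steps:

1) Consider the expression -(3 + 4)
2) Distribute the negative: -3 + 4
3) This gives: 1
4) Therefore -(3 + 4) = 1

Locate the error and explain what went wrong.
Step 2: Distribute the negative: -3 + 4

Step 2 incorrectly distributes the negative sign. The correct distribution is -(3 + 4) = -3 - 4 = -7. The negative must be applied to both terms, not just the first. The error treats -(3 + 4) as -3 + 4, which equals 1 instead of -7.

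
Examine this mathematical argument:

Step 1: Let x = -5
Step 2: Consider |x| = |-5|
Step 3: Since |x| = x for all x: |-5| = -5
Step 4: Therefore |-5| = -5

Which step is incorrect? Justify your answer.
Step 3: Since |x| = x for all x: |-5| = -5

Step 3 incorrectly states that |x| = x for all x. The correct definition is |x| = x when x >= 0, and |x| = -x when x < 0. Since -5 < 0, we have |-5| = -(-5) = 5, not -5.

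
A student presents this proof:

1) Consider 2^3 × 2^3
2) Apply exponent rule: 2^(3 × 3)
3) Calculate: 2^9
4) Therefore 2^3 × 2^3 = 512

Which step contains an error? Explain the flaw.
Step 2: Apply exponent rule: 2^(3 × 3)

Step 2 incorrectly states that a^b × a^c = a^(b×c). The correct rule is a^b × a^c = a^(b+c). The actual value is 2^3 × 2^3 = 2^6 = 64, not 2^9 = 512.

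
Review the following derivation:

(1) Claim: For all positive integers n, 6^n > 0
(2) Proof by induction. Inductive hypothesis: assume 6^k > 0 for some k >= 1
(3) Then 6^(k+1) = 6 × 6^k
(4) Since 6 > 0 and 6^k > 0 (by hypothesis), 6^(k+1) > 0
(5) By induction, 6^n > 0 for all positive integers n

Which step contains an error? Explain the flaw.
Step 5: By induction, 6^n > 0 for all positive integers n

Step 5 concludes the proof by induction, but no base case was ever established. A valid induction proof requires: (1) a base case proving 6^1 > 0, and (2) an inductive step showing IF 6^k > 0 THEN 6^(k+1) > 0. Steps 2-4 correctly establish the inductive step, but without the base case the conclusion in step 5 does not follow.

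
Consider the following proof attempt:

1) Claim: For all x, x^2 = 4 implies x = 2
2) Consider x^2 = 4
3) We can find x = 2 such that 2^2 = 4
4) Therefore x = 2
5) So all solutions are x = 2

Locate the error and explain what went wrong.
Step 4: Therefore x = 2

Step 4 incorrectly concludes that x = 2 is the only solution. The proof shows that x = 2 is A solution (existence), but does not show it is the ONLY solution (uniqueness). In fact, x = -2 is also a solution since (-2)^2 = 4. Finding one solution doesn't prove there are no others.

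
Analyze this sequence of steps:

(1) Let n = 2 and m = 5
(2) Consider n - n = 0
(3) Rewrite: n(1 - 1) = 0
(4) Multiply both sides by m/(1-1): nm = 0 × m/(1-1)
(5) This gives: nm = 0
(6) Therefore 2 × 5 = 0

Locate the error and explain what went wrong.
Step 4: Multiply both sides by m/(1-1): nm = 0 × m/(1-1)

Step 4 multiplies both sides by m/(1-1). However, 1-1 = 0, so this is multiplication by m/0, which is undefined. We cannot multiply by an undefined expression.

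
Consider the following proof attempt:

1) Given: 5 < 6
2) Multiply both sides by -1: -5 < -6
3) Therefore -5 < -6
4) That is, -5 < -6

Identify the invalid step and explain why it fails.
Step 2: Multiply both sides by -1: -5 < -6

Step 2 multiplies both sides by -1 but fails to reverse the inequality sign. When multiplying (or dividing) an inequality by a negative number, the direction must be reversed. Since 5 < 6, we should get -5 > -6, i.e., -5 > -6.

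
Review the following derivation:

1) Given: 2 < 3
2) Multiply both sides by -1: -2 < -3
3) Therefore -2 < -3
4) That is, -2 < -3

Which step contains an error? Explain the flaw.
Step 2: Multiply both sides by -1: -2 < -3

Step 2 multiplies both sides by -1 but fails to reverse the inequality sign. When multiplying (or dividing) an inequality by a negative number, the direction must be reversed. Since 2 < 3, we should get -2 > -3, i.e., -2 > -3.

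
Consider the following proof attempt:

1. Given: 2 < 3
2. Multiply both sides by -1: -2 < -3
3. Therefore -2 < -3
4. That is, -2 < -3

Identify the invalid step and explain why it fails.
Step 2: Multiply both sides by -1: -2 < -3

Step 2 multiplies both sides by -1 but fails to reverse the inequality sign. When multiplying (or dividing) an inequality by a negative number, the direction must be reversed. Since 2 < 3, we should get -2 > -3, i.e., -2 > -3.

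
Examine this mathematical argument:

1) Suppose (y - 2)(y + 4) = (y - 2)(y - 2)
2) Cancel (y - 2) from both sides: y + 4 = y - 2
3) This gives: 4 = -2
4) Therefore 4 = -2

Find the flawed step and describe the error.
Step 2: Cancel (y - 2) from both sides: y + 4 = y - 2

Step 2 cancels (y - 2) from both sides. This is only valid if (y - 2) ≠ 0, i.e., y ≠ 2. When y = 2, both sides equal zero regardless of the other factors. The correct approach requires considering y = 2 as a separate case.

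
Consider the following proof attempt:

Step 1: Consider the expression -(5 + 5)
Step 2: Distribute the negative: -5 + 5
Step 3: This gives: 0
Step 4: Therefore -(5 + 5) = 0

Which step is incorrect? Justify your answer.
Step 2: Distribute the negative: -5 + 5

Step 2 incorrectly distributes the negative sign. The correct distribution is -(5 + 5) = -5 - 5 = -10. The negative must be applied to both terms, not just the first. The error treats -(5 + 5) as -5 + 5, which equals 0 instead of -10.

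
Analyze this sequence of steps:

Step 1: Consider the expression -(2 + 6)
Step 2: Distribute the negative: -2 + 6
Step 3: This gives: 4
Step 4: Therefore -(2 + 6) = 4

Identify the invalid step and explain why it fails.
Step 2: Distribute the negative: -2 + 6

Step 2 incorrectly distributes the negative sign. The correct distribution is -(2 + 6) = -2 - 6 = -8. The negative must be applied to both terms, not just the first. The error treats -(2 + 6) as -2 + 6, which equals 4 instead of -8.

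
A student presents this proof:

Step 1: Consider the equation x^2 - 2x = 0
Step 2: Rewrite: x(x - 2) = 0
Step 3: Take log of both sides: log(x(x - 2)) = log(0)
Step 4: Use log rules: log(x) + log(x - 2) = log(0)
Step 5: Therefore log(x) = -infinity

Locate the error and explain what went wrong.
Step 3: Take log of both sides: log(x(x - 2)) = log(0)

Step 3 takes the logarithm of both sides, resulting in log(0) on the right side. The logarithm is only defined for positive numbers; log(0) is undefined (approaches negative infinity). This operation is invalid.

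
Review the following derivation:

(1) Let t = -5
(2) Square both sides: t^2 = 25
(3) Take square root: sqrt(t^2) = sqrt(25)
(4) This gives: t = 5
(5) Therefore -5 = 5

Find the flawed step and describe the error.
Step 4: This gives: t = 5

Step 4 incorrectly states that sqrt(t^2) = t. The correct identity is sqrt(t^2) = |t|. Since t = -5 < 0, we have sqrt(t^2) = |-5| = 5, not t = -5.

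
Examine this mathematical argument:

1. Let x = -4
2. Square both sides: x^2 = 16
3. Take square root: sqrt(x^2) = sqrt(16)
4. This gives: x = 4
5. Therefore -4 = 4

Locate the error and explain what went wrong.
Step 4: This gives: x = 4

Step 4 incorrectly states that sqrt(x^2) = x. The correct identity is sqrt(x^2) = |x|. Since x = -4 < 0, we have sqrt(x^2) = |-4| = 4, not x = -4.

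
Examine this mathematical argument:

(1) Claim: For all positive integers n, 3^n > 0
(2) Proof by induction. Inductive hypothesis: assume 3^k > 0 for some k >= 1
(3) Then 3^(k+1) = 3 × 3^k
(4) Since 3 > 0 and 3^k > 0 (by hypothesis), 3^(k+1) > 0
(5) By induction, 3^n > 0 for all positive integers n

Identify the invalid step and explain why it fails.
Step 5: By induction, 3^n > 0 for all positive integers n

Step 5 concludes the proof by induction, but no base case was ever established. A valid induction proof requires: (1) a base case proving 3^1 > 0, and (2) an inductive step showing IF 3^k > 0 THEN 3^(k+1) > 0. Steps 2-4 correctly establish the inductive step, but without the base case the conclusion in step 5 does not follow.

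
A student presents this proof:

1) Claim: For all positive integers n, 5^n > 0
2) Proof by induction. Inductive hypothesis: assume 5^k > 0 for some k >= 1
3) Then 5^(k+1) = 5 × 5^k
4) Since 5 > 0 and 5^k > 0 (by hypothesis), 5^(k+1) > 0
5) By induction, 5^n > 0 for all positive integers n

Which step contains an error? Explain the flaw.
Step 5: By induction, 5^n > 0 for all positive integers n

Step 5 concludes the proof by induction, but no base case was ever established. A valid induction proof requires: (1) a base case proving 5^1 > 0, and (2) an inductive step showing IF 5^k > 0 THEN 5^(k+1) > 0. Steps 2-4 correctly establish the inductive step, but without the base case the conclusion in step 5 does not follow.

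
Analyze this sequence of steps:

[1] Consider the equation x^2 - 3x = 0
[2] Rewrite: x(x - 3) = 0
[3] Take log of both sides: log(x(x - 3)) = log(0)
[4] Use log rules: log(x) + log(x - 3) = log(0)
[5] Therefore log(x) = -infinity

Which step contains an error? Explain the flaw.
Step 3: Take log of both sides: log(x(x - 3)) = log(0)

Step 3 takes the logarithm of both sides, resulting in log(0) on the right side. The logarithm is only defined for positive numbers; log(0) is undefined (approaches negative infinity). This operation is invalid.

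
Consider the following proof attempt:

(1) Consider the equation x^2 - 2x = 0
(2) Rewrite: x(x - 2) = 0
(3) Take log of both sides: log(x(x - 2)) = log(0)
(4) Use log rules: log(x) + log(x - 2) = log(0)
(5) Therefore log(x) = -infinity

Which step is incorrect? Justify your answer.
Step 3: Take log of both sides: log(x(x - 2)) = log(0)

Step 3 takes the logarithm of both sides, resulting in log(0) on the right side. The logarithm is only defined for positive numbers; log(0) is undefined (approaches negative infinity). This operation is invalid.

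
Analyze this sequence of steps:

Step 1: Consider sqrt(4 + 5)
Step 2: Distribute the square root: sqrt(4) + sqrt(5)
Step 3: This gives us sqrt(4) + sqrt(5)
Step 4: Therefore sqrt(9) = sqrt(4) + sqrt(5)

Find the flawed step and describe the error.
Step 2: Distribute the square root: sqrt(4) + sqrt(5)

Step 2 incorrectly 'distributes' the square root over addition. The square root function does not distribute: sqrt(a + b) ≠ sqrt(a) + sqrt(b). In fact, sqrt(4 + 5) = sqrt(9) ≈ 3.0000, while sqrt(4) + sqrt(5) ≈ 4.2361.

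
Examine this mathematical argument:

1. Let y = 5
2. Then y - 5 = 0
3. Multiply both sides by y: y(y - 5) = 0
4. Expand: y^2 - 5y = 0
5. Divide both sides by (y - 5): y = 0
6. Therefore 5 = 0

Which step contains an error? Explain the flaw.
Step 5: Divide both sides by (y - 5): y = 0

Step 5 divides both sides by (y - 5). However, since y = 5, we have (y - 5) = 0. Division by zero is undefined, making this step invalid.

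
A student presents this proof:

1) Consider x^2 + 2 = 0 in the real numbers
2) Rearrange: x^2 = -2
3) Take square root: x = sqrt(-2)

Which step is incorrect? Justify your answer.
Step 3: Take square root: x = sqrt(-2)

Step 3 takes the square root of -2, which is negative. In the real number system, the square root of a negative number is undefined. The equation x^2 + 2 = 0 has no real solutions. Square roots of negative numbers only exist in the complex numbers.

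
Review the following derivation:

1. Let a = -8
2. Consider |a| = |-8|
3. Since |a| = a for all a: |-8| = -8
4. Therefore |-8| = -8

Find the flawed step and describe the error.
Step 3: Since |a| = a for all a: |-8| = -8

Step 3 incorrectly states that |a| = a for all a. The correct definition is |a| = a when a >= 0, and |a| = -a when a < 0. Since -8 < 0, we have |-8| = -(-8) = 8, not -8.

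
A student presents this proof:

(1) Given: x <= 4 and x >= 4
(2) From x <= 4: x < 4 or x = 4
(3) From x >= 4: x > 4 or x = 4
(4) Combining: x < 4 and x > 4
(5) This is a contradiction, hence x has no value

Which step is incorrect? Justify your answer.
Step 4: Combining: x < 4 and x > 4

Step 4 incorrectly combines the conditions. From x <= 4 and x >= 4, the intersection is x = 4. The error treats the 'or' cases as 'and' requirements. The correct conclusion is that x = 4 is the unique solution, not that no solution exists.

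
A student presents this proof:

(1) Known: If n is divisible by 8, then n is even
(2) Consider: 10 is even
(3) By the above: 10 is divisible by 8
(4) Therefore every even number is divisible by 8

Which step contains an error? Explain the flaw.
Step 3: By the above: 10 is divisible by 8

Step 3 commits the fallacy of affirming the consequent. The known fact 'divisible by 8 → even' does NOT imply 'even → divisible by 8'. That would be the converse, which is false. For example, 10 is even but 10 ÷ 8 = 1.25, which is not an integer.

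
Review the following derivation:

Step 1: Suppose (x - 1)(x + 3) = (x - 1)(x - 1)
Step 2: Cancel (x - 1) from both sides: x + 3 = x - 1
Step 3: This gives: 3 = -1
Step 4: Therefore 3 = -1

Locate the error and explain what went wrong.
Step 2: Cancel (x - 1) from both sides: x + 3 = x - 1

Step 2 cancels (x - 1) from both sides. This is only valid if (x - 1) ≠ 0, i.e., x ≠ 1. When x = 1, both sides equal zero regardless of the other factors. The correct approach requires considering x = 1 as a separate case.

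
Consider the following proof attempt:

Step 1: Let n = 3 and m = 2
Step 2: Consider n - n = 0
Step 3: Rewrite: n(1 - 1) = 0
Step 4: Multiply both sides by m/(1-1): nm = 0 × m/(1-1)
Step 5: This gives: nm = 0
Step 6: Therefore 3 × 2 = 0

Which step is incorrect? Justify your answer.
Step 4: Multiply both sides by m/(1-1): nm = 0 × m/(1-1)

Step 4 multiplies both sides by m/(1-1). However, 1-1 = 0, so this is multiplication by m/0, which is undefined. We cannot multiply by an undefined expression.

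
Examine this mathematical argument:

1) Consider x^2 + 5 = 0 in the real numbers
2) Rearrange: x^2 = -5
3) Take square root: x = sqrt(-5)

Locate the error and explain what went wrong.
Step 3: Take square root: x = sqrt(-5)

Step 3 takes the square root of -5, which is negative. In the real number system, the square root of a negative number is undefined. The equation x^2 + 5 = 0 has no real solutions. Square roots of negative numbers only exist in the complex numbers.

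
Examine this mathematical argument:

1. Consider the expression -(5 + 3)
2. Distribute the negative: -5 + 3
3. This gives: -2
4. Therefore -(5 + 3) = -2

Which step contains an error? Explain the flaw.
Step 2: Distribute the negative: -5 + 3

Step 2 incorrectly distributes the negative sign. The correct distribution is -(5 + 3) = -5 - 3 = -8. The negative must be applied to both terms, not just the first. The error treats -(5 + 3) as -5 + 3, which equals -2 instead of -8.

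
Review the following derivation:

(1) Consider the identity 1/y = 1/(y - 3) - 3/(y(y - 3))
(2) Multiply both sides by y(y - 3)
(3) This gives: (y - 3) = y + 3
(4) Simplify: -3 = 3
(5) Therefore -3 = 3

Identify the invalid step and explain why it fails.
Step 3: This gives: (y - 3) = y + 3

Step 3 makes a sign error when clearing denominators. Multiplying -3/(y(y - 3)) by y(y - 3) gives -3, not +3. The correct result is (y - 3) = y - 3, which is trivially true, not (y - 3) = y + 3. (Step 1 is a valid identity: 1/(y - 3) - 3/(y(y - 3)) = (y - 3)/(y(y - 3)) = 1/y.)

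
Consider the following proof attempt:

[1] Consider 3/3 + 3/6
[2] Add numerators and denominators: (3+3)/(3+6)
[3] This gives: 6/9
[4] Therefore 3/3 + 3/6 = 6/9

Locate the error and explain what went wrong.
Step 2: Add numerators and denominators: (3+3)/(3+6)

Step 2 incorrectly adds fractions by separately adding numerators and denominators. This is wrong. The correct method requires a common denominator: 3/3 + 3/6 = (3×6 + 3×3)/(3×6) = 27/18 = 3/2. The method used gives 6/9, which is different.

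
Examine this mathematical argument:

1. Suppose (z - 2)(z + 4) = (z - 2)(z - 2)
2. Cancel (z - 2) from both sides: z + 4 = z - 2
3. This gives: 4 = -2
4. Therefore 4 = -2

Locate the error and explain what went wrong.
Step 2: Cancel (z - 2) from both sides: z + 4 = z - 2

Step 2 cancels (z - 2) from both sides. This is only valid if (z - 2) ≠ 0, i.e., z ≠ 2. When z = 2, both sides equal zero regardless of the other factors. The correct approach requires considering z = 2 as a separate case.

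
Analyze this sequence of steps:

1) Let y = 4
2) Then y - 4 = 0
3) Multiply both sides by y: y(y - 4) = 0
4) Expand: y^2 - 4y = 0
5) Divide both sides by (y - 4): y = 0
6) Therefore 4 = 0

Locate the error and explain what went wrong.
Step 5: Divide both sides by (y - 4): y = 0

Step 5 divides both sides by (y - 4). However, since y = 4, we have (y - 4) = 0. Division by zero is undefined, making this step invalid.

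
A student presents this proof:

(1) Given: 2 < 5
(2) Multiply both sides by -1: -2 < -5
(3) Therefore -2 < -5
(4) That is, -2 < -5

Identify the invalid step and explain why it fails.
Step 2: Multiply both sides by -1: -2 < -5

Step 2 multiplies both sides by -1 but fails to reverse the inequality sign. When multiplying (or dividing) an inequality by a negative number, the direction must be reversed. Since 2 < 5, we should get -2 > -5, i.e., -2 > -5.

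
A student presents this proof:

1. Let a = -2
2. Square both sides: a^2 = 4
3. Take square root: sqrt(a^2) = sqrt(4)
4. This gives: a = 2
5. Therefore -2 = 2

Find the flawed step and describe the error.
Step 4: This gives: a = 2

Step 4 incorrectly states that sqrt(a^2) = a. The correct identity is sqrt(a^2) = |a|. Since a = -2 < 0, we have sqrt(a^2) = |-2| = 2, not a = -2.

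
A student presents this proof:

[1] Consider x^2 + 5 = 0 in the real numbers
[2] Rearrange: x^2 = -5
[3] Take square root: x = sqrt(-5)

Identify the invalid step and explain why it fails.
Step 3: Take square root: x = sqrt(-5)

Step 3 takes the square root of -5, which is negative. In the real number system, the square root of a negative number is undefined. The equation x^2 + 5 = 0 has no real solutions. Square roots of negative numbers only exist in the complex numbers.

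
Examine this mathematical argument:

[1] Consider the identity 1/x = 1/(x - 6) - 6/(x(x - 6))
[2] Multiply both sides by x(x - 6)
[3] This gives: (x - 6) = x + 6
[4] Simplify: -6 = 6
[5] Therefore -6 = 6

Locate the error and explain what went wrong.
Step 3: This gives: (x - 6) = x + 6

Step 3 makes a sign error when clearing denominators. Multiplying -6/(x(x - 6)) by x(x - 6) gives -6, not +6. The correct result is (x - 6) = x - 6, which is trivially true, not (x - 6) = x + 6. (Step 1 is a valid identity: 1/(x - 6) - 6/(x(x - 6)) = (x - 6)/(x(x - 6)) = 1/x.)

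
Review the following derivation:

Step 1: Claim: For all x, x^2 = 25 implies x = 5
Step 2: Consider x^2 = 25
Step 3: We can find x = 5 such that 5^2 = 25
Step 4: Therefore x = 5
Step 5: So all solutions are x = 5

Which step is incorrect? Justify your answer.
Step 4: Therefore x = 5

Step 4 incorrectly concludes that x = 5 is the only solution. The proof shows that x = 5 is A solution (existence), but does not show it is the ONLY solution (uniqueness). In fact, x = -5 is also a solution since (-5)^2 = 25. Finding one solution doesn't prove there are no others.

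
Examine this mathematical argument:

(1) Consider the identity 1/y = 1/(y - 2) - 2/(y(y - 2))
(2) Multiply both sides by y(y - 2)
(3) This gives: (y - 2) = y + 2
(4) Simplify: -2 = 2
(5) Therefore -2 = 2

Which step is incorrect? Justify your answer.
Step 3: This gives: (y - 2) = y + 2

Step 3 makes a sign error when clearing denominators. Multiplying -2/(y(y - 2)) by y(y - 2) gives -2, not +2. The correct result is (y - 2) = y - 2, which is trivially true, not (y - 2) = y + 2. (Step 1 is a valid identity: 1/(y - 2) - 2/(y(y - 2)) = (y - 2)/(y(y - 2)) = 1/y.)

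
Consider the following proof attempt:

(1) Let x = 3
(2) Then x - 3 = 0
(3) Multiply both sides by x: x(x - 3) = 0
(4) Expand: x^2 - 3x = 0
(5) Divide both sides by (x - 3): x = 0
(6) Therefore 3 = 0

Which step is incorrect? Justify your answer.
Step 5: Divide both sides by (x - 3): x = 0

Step 5 divides both sides by (x - 3). However, since x = 3, we have (x - 3) = 0. Division by zero is undefined, making this step invalid.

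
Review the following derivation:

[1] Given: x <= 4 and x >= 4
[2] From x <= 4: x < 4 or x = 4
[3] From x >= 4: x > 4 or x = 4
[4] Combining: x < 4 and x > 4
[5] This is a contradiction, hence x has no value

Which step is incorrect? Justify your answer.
Step 4: Combining: x < 4 and x > 4

Step 4 incorrectly combines the conditions. From x <= 4 and x >= 4, the intersection is x = 4. The error treats the 'or' cases as 'and' requirements. The correct conclusion is that x = 4 is the unique solution, not that no solution exists.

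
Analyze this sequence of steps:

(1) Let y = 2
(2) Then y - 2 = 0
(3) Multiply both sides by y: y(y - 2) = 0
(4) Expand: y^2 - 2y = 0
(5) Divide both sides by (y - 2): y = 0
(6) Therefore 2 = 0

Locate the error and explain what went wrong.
Step 5: Divide both sides by (y - 2): y = 0

Step 5 divides both sides by (y - 2). However, since y = 2, we have (y - 2) = 0. Division by zero is undefined, making this step invalid.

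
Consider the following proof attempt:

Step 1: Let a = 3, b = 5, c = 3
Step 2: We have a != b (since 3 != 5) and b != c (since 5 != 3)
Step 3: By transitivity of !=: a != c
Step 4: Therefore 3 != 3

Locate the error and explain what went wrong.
Step 3: By transitivity of !=: a != c

Step 3 incorrectly applies transitivity to the '!=' relation. Transitivity states: if a R b and b R c, then a R c. However, '!=' is not transitive. Counterexample: 3 != 5 and 5 != 3, but 3 = 3 (both equal 3). Transitivity holds for relations like <, <=, =, but not for !=.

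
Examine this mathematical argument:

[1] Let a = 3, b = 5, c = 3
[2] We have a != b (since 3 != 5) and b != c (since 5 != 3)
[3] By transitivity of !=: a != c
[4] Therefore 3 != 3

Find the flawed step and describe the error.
Step 3: By transitivity of !=: a != c

Step 3 incorrectly applies transitivity to the '!=' relation. Transitivity states: if a R b and b R c, then a R c. However, '!=' is not transitive. Counterexample: 3 != 5 and 5 != 3, but 3 = 3 (both equal 3). Transitivity holds for relations like <, <=, =, but not for !=.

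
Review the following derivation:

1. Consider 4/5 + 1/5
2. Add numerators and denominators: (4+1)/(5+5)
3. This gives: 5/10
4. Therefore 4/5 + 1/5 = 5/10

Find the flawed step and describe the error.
Step 2: Add numerators and denominators: (4+1)/(5+5)

Step 2 incorrectly adds fractions by separately adding numerators and denominators. This is wrong. The correct method requires a common denominator: 4/5 + 1/5 = (4×5 + 1×5)/(5×5) = 25/25 = 1. The method used gives 5/10, which is different.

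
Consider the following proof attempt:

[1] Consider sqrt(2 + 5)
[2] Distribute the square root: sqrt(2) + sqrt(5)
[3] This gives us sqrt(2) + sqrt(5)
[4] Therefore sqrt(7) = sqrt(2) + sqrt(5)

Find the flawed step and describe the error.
Step 2: Distribute the square root: sqrt(2) + sqrt(5)

Step 2 incorrectly 'distributes' the square root over addition. The square root function does not distribute: sqrt(a + b) ≠ sqrt(a) + sqrt(b). In fact, sqrt(2 + 5) = sqrt(7) ≈ 2.6458, while sqrt(2) + sqrt(5) ≈ 3.6503.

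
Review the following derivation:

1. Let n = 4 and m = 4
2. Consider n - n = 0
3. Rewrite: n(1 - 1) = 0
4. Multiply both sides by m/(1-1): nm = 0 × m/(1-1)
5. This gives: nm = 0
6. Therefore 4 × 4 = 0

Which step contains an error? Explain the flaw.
Step 4: Multiply both sides by m/(1-1): nm = 0 × m/(1-1)

Step 4 multiplies both sides by m/(1-1). However, 1-1 = 0, so this is multiplication by m/0, which is undefined. We cannot multiply by an undefined expression.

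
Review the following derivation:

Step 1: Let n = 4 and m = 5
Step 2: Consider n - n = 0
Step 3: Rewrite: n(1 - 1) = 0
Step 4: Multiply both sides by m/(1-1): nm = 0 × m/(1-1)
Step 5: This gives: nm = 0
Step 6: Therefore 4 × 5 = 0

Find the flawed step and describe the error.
Step 4: Multiply both sides by m/(1-1): nm = 0 × m/(1-1)

Step 4 multiplies both sides by m/(1-1). However, 1-1 = 0, so this is multiplication by m/0, which is undefined. We cannot multiply by an undefined expression.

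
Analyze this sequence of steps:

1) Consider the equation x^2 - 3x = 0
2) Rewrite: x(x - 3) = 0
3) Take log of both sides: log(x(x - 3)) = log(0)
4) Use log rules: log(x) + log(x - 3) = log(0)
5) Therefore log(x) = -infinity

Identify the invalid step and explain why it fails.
Step 3: Take log of both sides: log(x(x - 3)) = log(0)

Step 3 takes the logarithm of both sides, resulting in log(0) on the right side. The logarithm is only defined for positive numbers; log(0) is undefined (approaches negative infinity). This operation is invalid.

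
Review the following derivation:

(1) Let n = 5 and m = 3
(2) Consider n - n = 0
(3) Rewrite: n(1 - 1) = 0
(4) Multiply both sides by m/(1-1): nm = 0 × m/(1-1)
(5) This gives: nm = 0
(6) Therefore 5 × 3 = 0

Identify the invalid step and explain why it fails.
Step 4: Multiply both sides by m/(1-1): nm = 0 × m/(1-1)

Step 4 multiplies both sides by m/(1-1). However, 1-1 = 0, so this is multiplication by m/0, which is undefined. We cannot multiply by an undefined expression.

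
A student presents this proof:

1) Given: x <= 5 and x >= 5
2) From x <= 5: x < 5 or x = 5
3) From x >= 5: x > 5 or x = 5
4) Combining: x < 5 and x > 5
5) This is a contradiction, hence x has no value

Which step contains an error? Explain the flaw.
Step 4: Combining: x < 5 and x > 5

Step 4 incorrectly combines the conditions. From x <= 5 and x >= 5, the intersection is x = 5. The error treats the 'or' cases as 'and' requirements. The correct conclusion is that x = 5 is the unique solution, not that no solution exists.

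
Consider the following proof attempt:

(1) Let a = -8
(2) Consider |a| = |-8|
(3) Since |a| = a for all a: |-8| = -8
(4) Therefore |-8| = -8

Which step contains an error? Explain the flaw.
Step 3: Since |a| = a for all a: |-8| = -8

Step 3 incorrectly states that |a| = a for all a. The correct definition is |a| = a when a >= 0, and |a| = -a when a < 0. Since -8 < 0, we have |-8| = -(-8) = 8, not -8.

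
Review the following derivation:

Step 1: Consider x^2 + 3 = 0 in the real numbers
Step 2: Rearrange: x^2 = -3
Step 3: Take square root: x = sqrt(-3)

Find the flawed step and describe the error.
Step 3: Take square root: x = sqrt(-3)

Step 3 takes the square root of -3, which is negative. In the real number system, the square root of a negative number is undefined. The equation x^2 + 3 = 0 has no real solutions. Square roots of negative numbers only exist in the complex numbers.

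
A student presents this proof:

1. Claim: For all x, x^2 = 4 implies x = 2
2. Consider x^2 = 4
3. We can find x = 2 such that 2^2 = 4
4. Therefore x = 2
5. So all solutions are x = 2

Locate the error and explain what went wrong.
Step 4: Therefore x = 2

Step 4 incorrectly concludes that x = 2 is the only solution. The proof shows that x = 2 is A solution (existence), but does not show it is the ONLY solution (uniqueness). In fact, x = -2 is also a solution since (-2)^2 = 4. Finding one solution doesn't prove there are no others.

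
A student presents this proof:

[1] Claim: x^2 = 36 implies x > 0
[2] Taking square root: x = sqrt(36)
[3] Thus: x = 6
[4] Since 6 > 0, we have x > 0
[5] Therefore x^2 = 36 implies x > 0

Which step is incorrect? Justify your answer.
Step 2: Taking square root: x = sqrt(36)

Step 2 takes the square root and assumes the positive root only. The equation x^2 = 36 actually has two solutions: x = 6 and x = -6. The proof silently assumes x > 0 without justification, then uses this assumption to conclude x > 0, which is circular. The counterexample x = -6 shows the claim is false.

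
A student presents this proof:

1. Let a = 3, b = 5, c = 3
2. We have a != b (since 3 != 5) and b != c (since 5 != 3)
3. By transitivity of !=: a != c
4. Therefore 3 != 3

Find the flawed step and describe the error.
Step 3: By transitivity of !=: a != c

Step 3 incorrectly applies transitivity to the '!=' relation. Transitivity states: if a R b and b R c, then a R c. However, '!=' is not transitive. Counterexample: 3 != 5 and 5 != 3, but 3 = 3 (both equal 3). Transitivity holds for relations like <, <=, =, but not for !=.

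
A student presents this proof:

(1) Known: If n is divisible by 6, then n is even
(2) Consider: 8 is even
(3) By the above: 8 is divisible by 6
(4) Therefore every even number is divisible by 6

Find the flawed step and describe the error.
Step 3: By the above: 8 is divisible by 6

Step 3 commits the fallacy of affirming the consequent. The known fact 'divisible by 6 → even' does NOT imply 'even → divisible by 6'. That would be the converse, which is false. For example, 8 is even but 8 ÷ 6 = 1.33, which is not an integer.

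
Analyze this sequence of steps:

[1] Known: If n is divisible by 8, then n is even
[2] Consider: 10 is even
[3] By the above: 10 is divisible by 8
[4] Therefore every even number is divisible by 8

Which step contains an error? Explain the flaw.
Step 3: By the above: 10 is divisible by 8

Step 3 commits the fallacy of affirming the consequent. The known fact 'divisible by 8 → even' does NOT imply 'even → divisible by 8'. That would be the converse, which is false. For example, 10 is even but 10 ÷ 8 = 1.25, which is not an integer.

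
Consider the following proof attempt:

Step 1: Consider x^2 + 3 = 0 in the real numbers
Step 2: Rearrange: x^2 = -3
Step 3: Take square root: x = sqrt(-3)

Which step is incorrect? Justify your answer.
Step 3: Take square root: x = sqrt(-3)

Step 3 takes the square root of -3, which is negative. In the real number system, the square root of a negative number is undefined. The equation x^2 + 3 = 0 has no real solutions. Square roots of negative numbers only exist in the complex numbers.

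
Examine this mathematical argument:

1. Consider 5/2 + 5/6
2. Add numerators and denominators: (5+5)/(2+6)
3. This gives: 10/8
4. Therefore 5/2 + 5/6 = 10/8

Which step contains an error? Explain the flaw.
Step 2: Add numerators and denominators: (5+5)/(2+6)

Step 2 incorrectly adds fractions by separately adding numerators and denominators. This is wrong. The correct method requires a common denominator: 5/2 + 5/6 = (5×6 + 5×2)/(2×6) = 40/12 = 10/3. The method used gives 10/8, which is different.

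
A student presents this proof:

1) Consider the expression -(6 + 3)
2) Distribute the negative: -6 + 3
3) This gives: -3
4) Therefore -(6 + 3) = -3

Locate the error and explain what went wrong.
Step 2: Distribute the negative: -6 + 3

Step 2 incorrectly distributes the negative sign. The correct distribution is -(6 + 3) = -6 - 3 = -9. The negative must be applied to both terms, not just the first. The error treats -(6 + 3) as -6 + 3, which equals -3 instead of -9.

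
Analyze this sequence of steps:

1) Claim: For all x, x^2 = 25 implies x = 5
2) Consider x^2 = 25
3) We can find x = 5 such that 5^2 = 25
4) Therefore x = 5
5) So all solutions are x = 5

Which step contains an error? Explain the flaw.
Step 4: Therefore x = 5

Step 4 incorrectly concludes that x = 5 is the only solution. The proof shows that x = 5 is A solution (existence), but does not show it is the ONLY solution (uniqueness). In fact, x = -5 is also a solution since (-5)^2 = 25. Finding one solution doesn't prove there are no others.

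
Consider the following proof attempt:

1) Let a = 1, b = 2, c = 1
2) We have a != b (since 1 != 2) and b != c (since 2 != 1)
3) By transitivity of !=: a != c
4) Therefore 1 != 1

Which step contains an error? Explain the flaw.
Step 3: By transitivity of !=: a != c

Step 3 incorrectly applies transitivity to the '!=' relation. Transitivity states: if a R b and b R c, then a R c. However, '!=' is not transitive. Counterexample: 1 != 2 and 2 != 1, but 1 = 1 (both equal 1). Transitivity holds for relations like <, <=, =, but not for !=.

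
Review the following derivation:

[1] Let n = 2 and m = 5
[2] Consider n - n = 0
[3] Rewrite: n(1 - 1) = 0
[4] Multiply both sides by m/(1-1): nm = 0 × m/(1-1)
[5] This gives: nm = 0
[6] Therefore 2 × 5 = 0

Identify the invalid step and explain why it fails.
Step 4: Multiply both sides by m/(1-1): nm = 0 × m/(1-1)

Step 4 multiplies both sides by m/(1-1). However, 1-1 = 0, so this is multiplication by m/0, which is undefined. We cannot multiply by an undefined expression.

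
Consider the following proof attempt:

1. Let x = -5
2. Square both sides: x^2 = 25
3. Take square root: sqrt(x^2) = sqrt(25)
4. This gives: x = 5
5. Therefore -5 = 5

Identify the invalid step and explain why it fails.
Step 4: This gives: x = 5

Step 4 incorrectly states that sqrt(x^2) = x. The correct identity is sqrt(x^2) = |x|. Since x = -5 < 0, we have sqrt(x^2) = |-5| = 5, not x = -5.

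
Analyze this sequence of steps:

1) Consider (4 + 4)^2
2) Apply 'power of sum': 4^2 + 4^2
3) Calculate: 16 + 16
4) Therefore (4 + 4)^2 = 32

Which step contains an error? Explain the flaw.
Step 2: Apply 'power of sum': 4^2 + 4^2

Step 2 incorrectly applies a non-existent rule '(a+b)^n = a^n + b^n'. This is false in general. The correct expansion uses the binomial theorem. The actual value is (4 + 4)^2 = 8^2 = 64, not 32.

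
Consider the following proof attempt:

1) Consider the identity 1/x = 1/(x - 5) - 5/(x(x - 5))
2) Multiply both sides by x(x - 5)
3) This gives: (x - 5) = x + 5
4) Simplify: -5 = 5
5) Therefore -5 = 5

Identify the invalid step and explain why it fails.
Step 3: This gives: (x - 5) = x + 5

Step 3 makes a sign error when clearing denominators. Multiplying -5/(x(x - 5)) by x(x - 5) gives -5, not +5. The correct result is (x - 5) = x - 5, which is trivially true, not (x - 5) = x + 5. (Step 1 is a valid identity: 1/(x - 5) - 5/(x(x - 5)) = (x - 5)/(x(x - 5)) = 1/x.)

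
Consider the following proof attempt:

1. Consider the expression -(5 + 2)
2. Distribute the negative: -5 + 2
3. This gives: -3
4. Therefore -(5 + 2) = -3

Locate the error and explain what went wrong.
Step 2: Distribute the negative: -5 + 2

Step 2 incorrectly distributes the negative sign. The correct distribution is -(5 + 2) = -5 - 2 = -7. The negative must be applied to both terms, not just the first. The error treats -(5 + 2) as -5 + 2, which equals -3 instead of -7.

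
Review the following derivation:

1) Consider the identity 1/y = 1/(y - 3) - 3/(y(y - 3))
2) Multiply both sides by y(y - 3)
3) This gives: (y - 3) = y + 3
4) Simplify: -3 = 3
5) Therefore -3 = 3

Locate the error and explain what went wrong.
Step 3: This gives: (y - 3) = y + 3

Step 3 makes a sign error when clearing denominators. Multiplying -3/(y(y - 3)) by y(y - 3) gives -3, not +3. The correct result is (y - 3) = y - 3, which is trivially true, not (y - 3) = y + 3. (Step 1 is a valid identity: 1/(y - 3) - 3/(y(y - 3)) = (y - 3)/(y(y - 3)) = 1/y.)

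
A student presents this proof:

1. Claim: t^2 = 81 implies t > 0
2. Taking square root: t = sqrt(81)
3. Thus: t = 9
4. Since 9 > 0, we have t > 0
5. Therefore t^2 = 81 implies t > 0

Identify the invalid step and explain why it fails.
Step 2: Taking square root: t = sqrt(81)

Step 2 takes the square root and assumes the positive root only. The equation t^2 = 81 actually has two solutions: t = 9 and t = -9. The proof silently assumes t > 0 without justification, then uses this assumption to conclude t > 0, which is circular. The counterexample t = -9 shows the claim is false.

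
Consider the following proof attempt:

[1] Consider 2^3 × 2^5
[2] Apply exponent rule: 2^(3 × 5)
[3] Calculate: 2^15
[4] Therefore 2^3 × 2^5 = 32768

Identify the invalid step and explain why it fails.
Step 2: Apply exponent rule: 2^(3 × 5)

Step 2 incorrectly states that a^b × a^c = a^(b×c). The correct rule is a^b × a^c = a^(b+c). The actual value is 2^3 × 2^5 = 2^8 = 256, not 2^15 = 32768.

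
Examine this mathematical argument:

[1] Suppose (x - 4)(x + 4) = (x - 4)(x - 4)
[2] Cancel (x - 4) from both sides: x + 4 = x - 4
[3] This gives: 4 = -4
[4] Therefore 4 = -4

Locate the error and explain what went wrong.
Step 2: Cancel (x - 4) from both sides: x + 4 = x - 4

Step 2 cancels (x - 4) from both sides. This is only valid if (x - 4) ≠ 0, i.e., x ≠ 4. When x = 4, both sides equal zero regardless of the other factors. The correct approach requires considering x = 4 as a separate case.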